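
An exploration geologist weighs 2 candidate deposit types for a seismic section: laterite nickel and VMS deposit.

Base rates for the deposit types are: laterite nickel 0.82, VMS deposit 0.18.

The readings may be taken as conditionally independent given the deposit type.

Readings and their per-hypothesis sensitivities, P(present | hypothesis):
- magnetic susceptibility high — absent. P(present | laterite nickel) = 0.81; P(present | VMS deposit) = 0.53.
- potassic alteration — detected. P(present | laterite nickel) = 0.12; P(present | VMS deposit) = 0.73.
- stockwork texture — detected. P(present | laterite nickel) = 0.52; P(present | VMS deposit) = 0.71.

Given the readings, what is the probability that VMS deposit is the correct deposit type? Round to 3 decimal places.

By Bayes' rule with conditional independence, the unnormalized weight for each hypothesis is prior × ∏ likelihoods (using 1 − P(present | H) for each absent reading):
  laterite nickel: 0.82 × (1 − 0.81) × 0.12 × 0.52 = 0.0097219
  VMS deposit: 0.18 × (1 − 0.53) × 0.73 × 0.71 = 0.043848
Marginal likelihood of the evidence = 0.05357.
P(VMS deposit | evidence) = 0.043848 / 0.05357 ≈ 0.819.

0.819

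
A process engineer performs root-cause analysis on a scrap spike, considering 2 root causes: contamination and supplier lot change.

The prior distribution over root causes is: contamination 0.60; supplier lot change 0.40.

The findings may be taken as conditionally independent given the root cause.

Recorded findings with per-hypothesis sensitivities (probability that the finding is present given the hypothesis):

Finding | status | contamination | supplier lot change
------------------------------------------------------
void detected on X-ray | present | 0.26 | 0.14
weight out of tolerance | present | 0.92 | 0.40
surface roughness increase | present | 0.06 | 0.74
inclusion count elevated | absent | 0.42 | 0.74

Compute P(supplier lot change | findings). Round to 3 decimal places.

Multiply each prior by the joint likelihood of the evidence pattern (using 1 − P(present | H) for each absent finding):
  contamination: 0.60 × 0.26 × 0.92 × 0.06 × (1 − 0.42) = 0.0049945
  supplier lot change: 0.40 × 0.14 × 0.40 × 0.74 × (1 − 0.74) = 0.0043098
The unnormalized weights sum to 0.0093043.
P(supplier lot change | evidence) = 0.0043098 / 0.0093043 ≈ 0.463.

0.463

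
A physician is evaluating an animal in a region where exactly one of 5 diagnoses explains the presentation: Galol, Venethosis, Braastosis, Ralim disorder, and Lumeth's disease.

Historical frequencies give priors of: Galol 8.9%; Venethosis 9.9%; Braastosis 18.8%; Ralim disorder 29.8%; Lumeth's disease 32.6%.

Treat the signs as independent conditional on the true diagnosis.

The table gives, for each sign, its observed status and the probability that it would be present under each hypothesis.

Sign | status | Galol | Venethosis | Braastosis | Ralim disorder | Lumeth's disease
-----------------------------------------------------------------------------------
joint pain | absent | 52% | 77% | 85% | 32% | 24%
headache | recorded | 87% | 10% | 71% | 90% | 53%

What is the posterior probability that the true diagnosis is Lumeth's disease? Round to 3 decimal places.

By Bayes' rule with conditional independence, the unnormalized weight for each hypothesis is prior × ∏ likelihoods (using 1 − P(present | H) for each absent sign):
  Galol: 0.089 × (1 − 0.52) × 0.87 = 0.037166
  Venethosis: 0.099 × (1 − 0.77) × 0.10 = 0.002277
  Braastosis: 0.188 × (1 − 0.85) × 0.71 = 0.020022
  Ralim disorder: 0.298 × (1 − 0.32) × 0.90 = 0.18238
  Lumeth's disease: 0.326 × (1 − 0.24) × 0.53 = 0.13131
The unnormalized weights sum to 0.37315.
P(Lumeth's disease | evidence) = 0.13131 / 0.37315 ≈ 0.352.

0.352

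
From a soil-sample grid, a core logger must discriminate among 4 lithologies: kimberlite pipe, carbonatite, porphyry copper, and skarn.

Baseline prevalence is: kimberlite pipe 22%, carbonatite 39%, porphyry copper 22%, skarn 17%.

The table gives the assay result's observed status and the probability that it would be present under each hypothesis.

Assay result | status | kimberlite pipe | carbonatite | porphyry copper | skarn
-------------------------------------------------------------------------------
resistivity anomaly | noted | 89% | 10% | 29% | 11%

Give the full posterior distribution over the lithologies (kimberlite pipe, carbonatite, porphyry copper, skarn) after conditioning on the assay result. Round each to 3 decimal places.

Multiply each prior by the likelihood of the assay result:
  kimberlite pipe: 0.22 × 0.89 = 0.1958
  carbonatite: 0.39 × 0.10 = 0.039
  porphyry copper: 0.22 × 0.29 = 0.0638
  skarn: 0.17 × 0.11 = 0.0187
The unnormalized weights sum to 0.3173.
P(kimberlite pipe | evidence) = 0.1958 / 0.3173 ≈ 0.617
P(carbonatite | evidence) = 0.039 / 0.3173 ≈ 0.123
P(porphyry copper | evidence) = 0.0638 / 0.3173 ≈ 0.201
P(skarn | evidence) = 0.0187 / 0.3173 ≈ 0.059

0.617, 0.123, 0.201, 0.059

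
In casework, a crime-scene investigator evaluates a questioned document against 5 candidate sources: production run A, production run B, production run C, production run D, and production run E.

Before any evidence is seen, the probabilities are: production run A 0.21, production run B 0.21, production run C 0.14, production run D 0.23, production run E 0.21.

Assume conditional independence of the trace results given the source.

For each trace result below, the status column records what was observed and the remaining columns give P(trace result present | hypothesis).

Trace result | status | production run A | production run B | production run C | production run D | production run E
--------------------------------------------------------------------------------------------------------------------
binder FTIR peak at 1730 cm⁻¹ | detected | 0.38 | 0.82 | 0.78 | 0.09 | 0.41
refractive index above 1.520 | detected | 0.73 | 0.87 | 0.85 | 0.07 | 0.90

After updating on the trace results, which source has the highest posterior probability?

production run B

By Bayes' rule with conditional independence, the unnormalized weight for each hypothesis is prior × ∏ likelihoods:
  production run A: 0.21 × 0.38 × 0.73 = 0.058254
  production run B: 0.21 × 0.82 × 0.87 = 0.14981
  production run C: 0.14 × 0.78 × 0.85 = 0.09282
  production run D: 0.23 × 0.09 × 0.07 = 0.001449
  production run E: 0.21 × 0.41 × 0.90 = 0.07749
Marginal likelihood of the evidence = 0.37983.
P(production run A | evidence) ≈ 0.058254 / 0.37983 ≈ 0.153
P(production run B | evidence) ≈ 0.14981 / 0.37983 ≈ 0.394
P(production run C | evidence) ≈ 0.09282 / 0.37983 ≈ 0.244
P(production run D | evidence) ≈ 0.001449 / 0.37983 ≈ 0.004
P(production run E | evidence) ≈ 0.07749 / 0.37983 ≈ 0.204
The largest is 0.394, so production run B is most probable.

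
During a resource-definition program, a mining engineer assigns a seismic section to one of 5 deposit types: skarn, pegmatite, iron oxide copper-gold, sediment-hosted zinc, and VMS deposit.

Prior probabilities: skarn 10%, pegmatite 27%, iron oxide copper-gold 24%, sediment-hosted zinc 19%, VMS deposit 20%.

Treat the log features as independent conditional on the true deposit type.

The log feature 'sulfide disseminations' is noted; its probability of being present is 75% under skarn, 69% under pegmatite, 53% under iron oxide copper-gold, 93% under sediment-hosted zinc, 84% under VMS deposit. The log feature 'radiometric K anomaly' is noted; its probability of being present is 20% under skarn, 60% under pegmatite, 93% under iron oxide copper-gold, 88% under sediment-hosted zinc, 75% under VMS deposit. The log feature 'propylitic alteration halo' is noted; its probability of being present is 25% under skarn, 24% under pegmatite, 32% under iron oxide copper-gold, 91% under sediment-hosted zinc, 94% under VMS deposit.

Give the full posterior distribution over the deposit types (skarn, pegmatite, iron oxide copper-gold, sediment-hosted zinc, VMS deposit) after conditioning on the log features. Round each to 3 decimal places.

For each hypothesis, the unnormalized posterior weight is prior × product of the log feature likelihoods:
  skarn: 0.10 × 0.75 × 0.20 × 0.25 = 0.00375
  pegmatite: 0.27 × 0.69 × 0.60 × 0.24 = 0.026827
  iron oxide copper-gold: 0.24 × 0.53 × 0.93 × 0.32 = 0.037855
  sediment-hosted zinc: 0.19 × 0.93 × 0.88 × 0.91 = 0.1415
  VMS deposit: 0.20 × 0.84 × 0.75 × 0.94 = 0.11844
Normalizing constant Z = 0.00375 + 0.026827 + 0.037855 + 0.1415 + 0.11844 = 0.32837.
P(skarn | evidence) = 0.00375 / 0.32837 ≈ 0.011
P(pegmatite | evidence) = 0.026827 / 0.32837 ≈ 0.082
P(iron oxide copper-gold | evidence) = 0.037855 / 0.32837 ≈ 0.115
P(sediment-hosted zinc | evidence) = 0.1415 / 0.32837 ≈ 0.431
P(VMS deposit | evidence) = 0.11844 / 0.32837 ≈ 0.361

0.011, 0.082, 0.115, 0.431, 0.361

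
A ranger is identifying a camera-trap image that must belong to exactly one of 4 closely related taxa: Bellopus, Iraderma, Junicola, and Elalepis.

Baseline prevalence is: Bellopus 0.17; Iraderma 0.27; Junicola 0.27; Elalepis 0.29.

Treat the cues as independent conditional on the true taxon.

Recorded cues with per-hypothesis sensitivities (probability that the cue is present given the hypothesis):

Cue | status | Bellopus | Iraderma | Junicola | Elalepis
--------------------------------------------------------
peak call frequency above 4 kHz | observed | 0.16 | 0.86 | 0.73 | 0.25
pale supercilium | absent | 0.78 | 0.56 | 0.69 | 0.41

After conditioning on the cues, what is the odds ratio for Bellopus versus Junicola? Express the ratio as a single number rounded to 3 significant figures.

Posterior odds equal prior odds times the likelihood ratio; only the two competing hypotheses matter (using 1 − P(present | H) for each absent cue).
  Bellopus: 0.17 × 0.16 × (1 − 0.78) = 0.005984
  Junicola: 0.27 × 0.73 × (1 − 0.69) = 0.061101
Odds(Bellopus : Junicola) = 0.005984 / 0.061101 ≈ 0.0979.

0.0979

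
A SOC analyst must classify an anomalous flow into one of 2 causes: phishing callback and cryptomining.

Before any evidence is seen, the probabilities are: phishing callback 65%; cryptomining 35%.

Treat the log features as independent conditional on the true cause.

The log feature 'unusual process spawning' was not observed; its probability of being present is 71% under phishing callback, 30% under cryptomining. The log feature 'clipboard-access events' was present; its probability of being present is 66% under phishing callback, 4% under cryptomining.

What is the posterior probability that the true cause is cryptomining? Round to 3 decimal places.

Multiply each prior by the joint likelihood of the log feature pattern (using 1 − P(present | H) for each absent log feature):
  phishing callback: 0.65 × (1 − 0.71) × 0.66 = 0.12441
  cryptomining: 0.35 × (1 − 0.30) × 0.04 = 0.0098
The unnormalized weights sum to 0.13421.
P(cryptomining | evidence) = 0.0098 / 0.13421 ≈ 0.073.

0.073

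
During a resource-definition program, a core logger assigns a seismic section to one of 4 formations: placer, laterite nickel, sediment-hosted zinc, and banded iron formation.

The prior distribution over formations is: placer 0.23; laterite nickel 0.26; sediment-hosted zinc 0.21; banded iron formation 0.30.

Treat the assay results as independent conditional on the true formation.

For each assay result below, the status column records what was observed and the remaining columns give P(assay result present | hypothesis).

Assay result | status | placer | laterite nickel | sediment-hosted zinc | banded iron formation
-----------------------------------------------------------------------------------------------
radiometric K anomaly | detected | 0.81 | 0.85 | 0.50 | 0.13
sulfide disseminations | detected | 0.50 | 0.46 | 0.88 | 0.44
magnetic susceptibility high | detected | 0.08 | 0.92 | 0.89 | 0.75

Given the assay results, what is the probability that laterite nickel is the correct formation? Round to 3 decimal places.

0.477

By Bayes' rule with conditional independence, the unnormalized weight for each hypothesis is prior × ∏ likelihoods:
  placer: 0.23 × 0.81 × 0.50 × 0.08 = 0.007452
  laterite nickel: 0.26 × 0.85 × 0.46 × 0.92 = 0.093527
  sediment-hosted zinc: 0.21 × 0.50 × 0.88 × 0.89 = 0.082236
  banded iron formation: 0.30 × 0.13 × 0.44 × 0.75 = 0.01287
Marginal likelihood of the evidence = 0.19609.
P(laterite nickel | evidence) = 0.093527 / 0.19609 ≈ 0.477.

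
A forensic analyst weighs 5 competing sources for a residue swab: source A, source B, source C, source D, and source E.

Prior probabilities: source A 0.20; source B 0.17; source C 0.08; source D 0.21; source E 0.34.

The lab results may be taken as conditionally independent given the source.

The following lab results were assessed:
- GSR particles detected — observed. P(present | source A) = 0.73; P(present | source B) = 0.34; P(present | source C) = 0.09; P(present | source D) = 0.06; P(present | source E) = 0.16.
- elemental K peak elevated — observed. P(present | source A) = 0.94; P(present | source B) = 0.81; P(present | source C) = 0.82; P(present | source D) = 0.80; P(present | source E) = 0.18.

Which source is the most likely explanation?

For each hypothesis, the unnormalized posterior weight is prior × product of the lab result likelihoods:
  source A: 0.20 × 0.73 × 0.94 = 0.13724
  source B: 0.17 × 0.34 × 0.81 = 0.046818
  source C: 0.08 × 0.09 × 0.82 = 0.005904
  source D: 0.21 × 0.06 × 0.80 = 0.01008
  source E: 0.34 × 0.16 × 0.18 = 0.009792
The unnormalized weights sum to 0.20983.
P(source A | evidence) ≈ 0.13724 / 0.20983 ≈ 0.654
P(source B | evidence) ≈ 0.046818 / 0.20983 ≈ 0.223
P(source C | evidence) ≈ 0.005904 / 0.20983 ≈ 0.028
P(source D | evidence) ≈ 0.01008 / 0.20983 ≈ 0.048
P(source E | evidence) ≈ 0.009792 / 0.20983 ≈ 0.047
The largest is 0.654, so source A is most probable.

source A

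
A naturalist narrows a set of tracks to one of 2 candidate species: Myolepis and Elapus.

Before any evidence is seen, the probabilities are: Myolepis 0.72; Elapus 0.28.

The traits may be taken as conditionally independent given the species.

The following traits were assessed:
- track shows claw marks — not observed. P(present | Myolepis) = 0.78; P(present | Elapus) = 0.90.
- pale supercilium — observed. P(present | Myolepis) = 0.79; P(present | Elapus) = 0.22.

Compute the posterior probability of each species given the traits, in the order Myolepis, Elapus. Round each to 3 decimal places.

For each hypothesis, the unnormalized posterior weight is prior × product of the trait likelihoods (using 1 − P(present | H) for each absent trait):
  Myolepis: 0.72 × (1 − 0.78) × 0.79 = 0.12514
  Elapus: 0.28 × (1 − 0.90) × 0.22 = 0.00616
Marginal likelihood of the evidence = 0.1313.
P(Myolepis | evidence) = 0.12514 / 0.1313 ≈ 0.953
P(Elapus | evidence) = 0.00616 / 0.1313 ≈ 0.047

0.953, 0.047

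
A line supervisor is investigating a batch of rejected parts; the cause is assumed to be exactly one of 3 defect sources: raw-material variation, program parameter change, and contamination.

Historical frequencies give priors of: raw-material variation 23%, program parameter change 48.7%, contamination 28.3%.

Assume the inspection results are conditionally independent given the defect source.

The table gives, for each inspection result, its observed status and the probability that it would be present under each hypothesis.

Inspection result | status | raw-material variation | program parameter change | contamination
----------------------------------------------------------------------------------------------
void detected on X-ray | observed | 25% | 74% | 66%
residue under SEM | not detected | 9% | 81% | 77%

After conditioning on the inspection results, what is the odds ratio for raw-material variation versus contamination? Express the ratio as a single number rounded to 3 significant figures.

The normalizing constant cancels in an odds ratio, so compute prior × likelihood for the two hypotheses only (using 1 − P(present | H) for each absent inspection result):
  raw-material variation: 0.230 × 0.25 × (1 − 0.09) = 0.052325
  contamination: 0.283 × 0.66 × (1 − 0.77) = 0.042959
Posterior odds = 0.052325 / 0.042959 ≈ 1.22.

1.22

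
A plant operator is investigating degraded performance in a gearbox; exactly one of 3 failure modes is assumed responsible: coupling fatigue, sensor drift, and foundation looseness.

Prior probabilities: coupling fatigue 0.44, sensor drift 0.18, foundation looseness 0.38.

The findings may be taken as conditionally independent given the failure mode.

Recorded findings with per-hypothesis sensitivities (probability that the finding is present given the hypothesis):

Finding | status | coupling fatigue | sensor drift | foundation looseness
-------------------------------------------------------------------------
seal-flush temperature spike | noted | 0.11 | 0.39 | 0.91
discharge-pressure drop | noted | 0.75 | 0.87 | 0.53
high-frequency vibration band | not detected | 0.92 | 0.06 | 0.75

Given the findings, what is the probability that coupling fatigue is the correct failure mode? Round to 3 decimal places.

0.027

For each hypothesis, the unnormalized posterior weight is prior × product of the finding likelihoods (using 1 − P(present | H) for each absent finding):
  coupling fatigue: 0.44 × 0.11 × 0.75 × (1 − 0.92) = 0.002904
  sensor drift: 0.18 × 0.39 × 0.87 × (1 − 0.06) = 0.05741
  foundation looseness: 0.38 × 0.91 × 0.53 × (1 − 0.75) = 0.045819
The unnormalized weights sum to 0.10613.
P(coupling fatigue | evidence) = 0.002904 / 0.10613 ≈ 0.027.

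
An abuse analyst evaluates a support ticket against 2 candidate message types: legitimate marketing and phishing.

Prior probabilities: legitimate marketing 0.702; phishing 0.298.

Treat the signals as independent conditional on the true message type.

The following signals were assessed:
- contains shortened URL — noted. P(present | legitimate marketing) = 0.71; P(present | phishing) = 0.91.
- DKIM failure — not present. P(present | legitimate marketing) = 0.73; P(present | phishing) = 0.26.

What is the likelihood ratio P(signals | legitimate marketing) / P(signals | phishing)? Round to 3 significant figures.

0.285

The Bayes factor is the ratio of the joint likelihoods of the signal pattern under the two hypotheses (using 1 − P(present | H) for each absent signal).
  legitimate marketing: 0.71 × (1 − 0.73) = 0.1917
  phishing: 0.91 × (1 − 0.26) = 0.6734
Bayes factor = 0.1917 / 0.6734 ≈ 0.285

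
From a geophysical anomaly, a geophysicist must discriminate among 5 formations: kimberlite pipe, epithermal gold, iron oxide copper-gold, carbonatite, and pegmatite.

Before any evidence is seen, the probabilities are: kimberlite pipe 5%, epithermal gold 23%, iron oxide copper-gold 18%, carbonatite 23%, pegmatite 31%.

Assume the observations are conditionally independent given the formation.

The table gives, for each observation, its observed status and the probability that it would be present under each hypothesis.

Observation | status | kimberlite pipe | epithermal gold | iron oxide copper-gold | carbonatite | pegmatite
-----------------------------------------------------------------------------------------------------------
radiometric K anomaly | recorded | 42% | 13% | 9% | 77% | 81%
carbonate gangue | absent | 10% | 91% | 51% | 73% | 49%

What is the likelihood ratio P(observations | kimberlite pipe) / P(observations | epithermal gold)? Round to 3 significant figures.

32.3

The Bayes factor is the ratio of the joint likelihoods of the evidence pattern under the two hypotheses (using 1 − P(present | H) for each absent observation).
  kimberlite pipe: 0.42 × (1 − 0.10) = 0.378
  epithermal gold: 0.13 × (1 − 0.91) = 0.0117
Bayes factor = 0.378 / 0.0117 ≈ 32.3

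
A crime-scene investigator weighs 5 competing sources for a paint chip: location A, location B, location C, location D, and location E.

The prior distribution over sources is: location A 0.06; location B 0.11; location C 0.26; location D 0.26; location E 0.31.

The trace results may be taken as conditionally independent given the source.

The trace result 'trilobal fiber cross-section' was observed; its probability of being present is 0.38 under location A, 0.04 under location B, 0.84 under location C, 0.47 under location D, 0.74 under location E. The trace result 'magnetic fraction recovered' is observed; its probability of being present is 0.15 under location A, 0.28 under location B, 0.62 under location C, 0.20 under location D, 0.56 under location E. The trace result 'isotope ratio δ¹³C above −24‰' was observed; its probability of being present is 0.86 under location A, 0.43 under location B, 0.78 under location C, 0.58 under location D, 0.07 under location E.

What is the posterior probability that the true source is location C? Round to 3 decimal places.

By Bayes' rule with conditional independence, the unnormalized weight for each hypothesis is prior × ∏ likelihoods:
  location A: 0.06 × 0.38 × 0.15 × 0.86 = 0.0029412
  location B: 0.11 × 0.04 × 0.28 × 0.43 = 0.00052976
  location C: 0.26 × 0.84 × 0.62 × 0.78 = 0.10562
  location D: 0.26 × 0.47 × 0.20 × 0.58 = 0.014175
  location E: 0.31 × 0.74 × 0.56 × 0.07 = 0.0089925
Marginal likelihood of the evidence = 0.13226.
P(location C | evidence) = 0.10562 / 0.13226 ≈ 0.799.

0.799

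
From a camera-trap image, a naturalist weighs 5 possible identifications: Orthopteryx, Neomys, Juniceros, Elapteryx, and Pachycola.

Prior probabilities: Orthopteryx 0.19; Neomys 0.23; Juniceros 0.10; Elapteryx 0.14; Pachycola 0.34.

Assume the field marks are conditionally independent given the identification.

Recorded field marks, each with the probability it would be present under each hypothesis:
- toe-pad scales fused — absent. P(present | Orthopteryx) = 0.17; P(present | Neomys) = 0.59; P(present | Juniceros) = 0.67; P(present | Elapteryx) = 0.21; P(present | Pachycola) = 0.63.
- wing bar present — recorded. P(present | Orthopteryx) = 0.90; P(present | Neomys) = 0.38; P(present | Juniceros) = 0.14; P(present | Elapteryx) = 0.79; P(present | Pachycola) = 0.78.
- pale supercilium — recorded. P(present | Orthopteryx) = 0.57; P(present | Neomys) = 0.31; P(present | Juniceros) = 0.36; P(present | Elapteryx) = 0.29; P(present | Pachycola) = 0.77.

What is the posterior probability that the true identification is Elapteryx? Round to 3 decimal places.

0.130

By Bayes' rule with conditional independence, the unnormalized weight for each hypothesis is prior × ∏ likelihoods (using 1 − P(present | H) for each absent field mark):
  Orthopteryx: 0.19 × (1 − 0.17) × 0.90 × 0.57 = 0.0809
  Neomys: 0.23 × (1 − 0.59) × 0.38 × 0.31 = 0.011109
  Juniceros: 0.10 × (1 − 0.67) × 0.14 × 0.36 = 0.0016632
  Elapteryx: 0.14 × (1 − 0.21) × 0.79 × 0.29 = 0.025338
  Pachycola: 0.34 × (1 − 0.63) × 0.78 × 0.77 = 0.075555
The unnormalized weights sum to 0.19457.
P(Elapteryx | evidence) = 0.025338 / 0.19457 ≈ 0.130.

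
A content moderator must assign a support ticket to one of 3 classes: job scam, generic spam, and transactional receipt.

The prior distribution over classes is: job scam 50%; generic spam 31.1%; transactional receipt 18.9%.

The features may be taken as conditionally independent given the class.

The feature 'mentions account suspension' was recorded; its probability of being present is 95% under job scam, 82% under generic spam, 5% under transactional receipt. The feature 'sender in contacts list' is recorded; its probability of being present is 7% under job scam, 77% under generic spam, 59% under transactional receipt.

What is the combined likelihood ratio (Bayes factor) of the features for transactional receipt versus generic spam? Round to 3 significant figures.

0.0467

Joint likelihood of the feature pattern under each hypothesis:
  transactional receipt: 0.05 × 0.59 = 0.0295
  generic spam: 0.82 × 0.77 = 0.6314
Bayes factor = 0.0295 / 0.6314 ≈ 0.0467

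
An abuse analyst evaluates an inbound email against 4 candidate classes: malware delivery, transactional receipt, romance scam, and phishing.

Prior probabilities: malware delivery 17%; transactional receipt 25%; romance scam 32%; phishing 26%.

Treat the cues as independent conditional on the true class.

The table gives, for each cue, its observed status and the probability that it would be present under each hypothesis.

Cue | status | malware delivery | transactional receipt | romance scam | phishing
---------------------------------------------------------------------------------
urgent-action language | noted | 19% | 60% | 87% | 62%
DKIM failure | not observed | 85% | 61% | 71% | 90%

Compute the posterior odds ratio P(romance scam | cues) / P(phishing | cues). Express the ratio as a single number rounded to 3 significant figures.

Unnormalized posterior weight (prior times the cue likelihoods) for each of the two hypotheses (using 1 − P(present | H) for each absent cue):
  romance scam: 0.32 × 0.87 × (1 − 0.71) = 0.080736
  phishing: 0.26 × 0.62 × (1 − 0.90) = 0.01612
Odds(romance scam : phishing) = 0.080736 / 0.01612 ≈ 5.01.

5.01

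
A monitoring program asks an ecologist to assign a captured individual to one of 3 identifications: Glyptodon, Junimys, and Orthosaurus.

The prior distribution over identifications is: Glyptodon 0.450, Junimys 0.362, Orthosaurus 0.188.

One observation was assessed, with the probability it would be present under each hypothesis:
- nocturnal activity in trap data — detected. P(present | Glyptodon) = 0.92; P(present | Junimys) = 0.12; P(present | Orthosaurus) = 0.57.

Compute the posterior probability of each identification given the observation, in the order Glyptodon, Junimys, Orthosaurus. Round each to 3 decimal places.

Multiply each prior by the likelihood of the observation:
  Glyptodon: 0.450 × 0.92 = 0.414
  Junimys: 0.362 × 0.12 = 0.04344
  Orthosaurus: 0.188 × 0.57 = 0.10716
The unnormalized weights sum to 0.5646.
P(Glyptodon | evidence) = 0.414 / 0.5646 ≈ 0.733
P(Junimys | evidence) = 0.04344 / 0.5646 ≈ 0.077
P(Orthosaurus | evidence) = 0.10716 / 0.5646 ≈ 0.190

0.733, 0.077, 0.190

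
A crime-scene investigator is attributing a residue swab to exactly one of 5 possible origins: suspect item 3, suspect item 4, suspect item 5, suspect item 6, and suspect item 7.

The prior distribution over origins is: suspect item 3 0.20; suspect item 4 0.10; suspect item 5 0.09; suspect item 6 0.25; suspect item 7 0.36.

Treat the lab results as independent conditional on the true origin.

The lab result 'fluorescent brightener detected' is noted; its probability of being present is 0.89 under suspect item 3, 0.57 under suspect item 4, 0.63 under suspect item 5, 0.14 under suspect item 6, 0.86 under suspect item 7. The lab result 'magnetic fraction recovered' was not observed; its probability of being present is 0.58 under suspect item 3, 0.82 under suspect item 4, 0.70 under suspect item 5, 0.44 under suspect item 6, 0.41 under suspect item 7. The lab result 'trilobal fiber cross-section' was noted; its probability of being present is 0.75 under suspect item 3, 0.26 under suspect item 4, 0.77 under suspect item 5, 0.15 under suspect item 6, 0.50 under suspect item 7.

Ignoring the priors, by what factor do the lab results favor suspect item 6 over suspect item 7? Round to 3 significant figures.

The Bayes factor is the ratio of the joint likelihoods of the lab result pattern under the two hypotheses (using 1 − P(present | H) for each absent lab result).
  suspect item 6: 0.14 × (1 − 0.44) × 0.15 = 0.01176
  suspect item 7: 0.86 × (1 − 0.41) × 0.50 = 0.2537
Bayes factor = 0.01176 / 0.2537 ≈ 0.0464

0.0464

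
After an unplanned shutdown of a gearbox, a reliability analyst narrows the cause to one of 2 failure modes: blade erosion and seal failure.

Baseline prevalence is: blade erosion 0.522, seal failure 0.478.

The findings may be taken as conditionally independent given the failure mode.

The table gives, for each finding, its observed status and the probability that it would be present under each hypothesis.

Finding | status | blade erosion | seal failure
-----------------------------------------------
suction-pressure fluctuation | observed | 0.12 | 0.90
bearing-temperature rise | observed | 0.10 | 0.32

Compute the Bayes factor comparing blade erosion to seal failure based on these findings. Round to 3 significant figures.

0.0417

Take the product of per-finding likelihoods under each hypothesis, then divide.
  blade erosion: 0.12 × 0.10 = 0.012
  seal failure: 0.90 × 0.32 = 0.288
Bayes factor = 0.012 / 0.288 ≈ 0.0417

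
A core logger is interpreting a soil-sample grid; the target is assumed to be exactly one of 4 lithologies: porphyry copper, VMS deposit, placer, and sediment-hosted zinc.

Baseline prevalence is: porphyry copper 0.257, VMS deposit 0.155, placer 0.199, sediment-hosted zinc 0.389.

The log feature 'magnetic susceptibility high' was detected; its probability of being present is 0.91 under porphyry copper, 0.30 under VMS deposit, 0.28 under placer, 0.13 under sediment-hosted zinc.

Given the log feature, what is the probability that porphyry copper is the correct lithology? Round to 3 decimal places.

Multiply each prior by the likelihood of the log feature:
  porphyry copper: 0.257 × 0.91 = 0.23387
  VMS deposit: 0.155 × 0.30 = 0.0465
  placer: 0.199 × 0.28 = 0.05572
  sediment-hosted zinc: 0.389 × 0.13 = 0.05057
Marginal likelihood of the evidence = 0.38666.
P(porphyry copper | evidence) = 0.23387 / 0.38666 ≈ 0.605.

0.605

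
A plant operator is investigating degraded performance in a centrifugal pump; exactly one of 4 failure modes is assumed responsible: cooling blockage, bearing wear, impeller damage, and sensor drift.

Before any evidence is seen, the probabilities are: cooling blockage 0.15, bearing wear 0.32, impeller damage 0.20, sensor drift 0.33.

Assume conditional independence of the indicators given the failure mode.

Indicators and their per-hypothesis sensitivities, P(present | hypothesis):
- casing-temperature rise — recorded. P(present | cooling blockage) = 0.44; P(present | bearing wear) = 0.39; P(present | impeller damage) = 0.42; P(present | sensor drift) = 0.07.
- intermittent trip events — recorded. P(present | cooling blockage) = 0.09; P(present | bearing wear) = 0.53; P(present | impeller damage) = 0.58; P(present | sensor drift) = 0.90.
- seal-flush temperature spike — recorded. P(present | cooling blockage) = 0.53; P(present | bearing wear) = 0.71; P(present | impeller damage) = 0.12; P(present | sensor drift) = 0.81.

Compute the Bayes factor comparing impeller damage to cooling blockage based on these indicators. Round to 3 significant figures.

The Bayes factor is the ratio of the joint likelihoods of the indicator pattern under the two hypotheses.
  impeller damage: 0.42 × 0.58 × 0.12 = 0.029232
  cooling blockage: 0.44 × 0.09 × 0.53 = 0.020988
Bayes factor = 0.029232 / 0.020988 ≈ 1.39

1.39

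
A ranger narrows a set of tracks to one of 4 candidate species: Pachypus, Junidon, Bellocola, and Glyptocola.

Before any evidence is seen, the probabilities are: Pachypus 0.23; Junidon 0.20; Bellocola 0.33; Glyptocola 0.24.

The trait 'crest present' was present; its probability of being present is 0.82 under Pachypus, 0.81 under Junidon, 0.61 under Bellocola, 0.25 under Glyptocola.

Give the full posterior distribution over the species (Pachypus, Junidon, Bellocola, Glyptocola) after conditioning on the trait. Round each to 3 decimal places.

By Bayes' rule, the unnormalized weight for each hypothesis is prior × likelihood:
  Pachypus: 0.23 × 0.82 = 0.1886
  Junidon: 0.20 × 0.81 = 0.162
  Bellocola: 0.33 × 0.61 = 0.2013
  Glyptocola: 0.24 × 0.25 = 0.06
Normalizing constant Z = 0.1886 + 0.162 + 0.2013 + 0.06 = 0.6119.
P(Pachypus | evidence) = 0.1886 / 0.6119 ≈ 0.308
P(Junidon | evidence) = 0.162 / 0.6119 ≈ 0.265
P(Bellocola | evidence) = 0.2013 / 0.6119 ≈ 0.329
P(Glyptocola | evidence) = 0.06 / 0.6119 ≈ 0.098

0.308, 0.265, 0.329, 0.098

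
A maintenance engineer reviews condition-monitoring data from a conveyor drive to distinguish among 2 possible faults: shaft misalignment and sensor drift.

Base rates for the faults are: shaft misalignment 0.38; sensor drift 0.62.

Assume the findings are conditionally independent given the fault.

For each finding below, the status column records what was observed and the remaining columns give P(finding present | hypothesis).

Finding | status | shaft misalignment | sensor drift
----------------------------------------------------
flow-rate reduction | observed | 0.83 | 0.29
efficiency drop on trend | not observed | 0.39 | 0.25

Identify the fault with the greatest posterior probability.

By Bayes' rule with conditional independence, the unnormalized weight for each hypothesis is prior × ∏ likelihoods (using 1 − P(present | H) for each absent finding):
  shaft misalignment: 0.38 × 0.83 × (1 − 0.39) = 0.19239
  sensor drift: 0.62 × 0.29 × (1 − 0.25) = 0.13485
Marginal likelihood of the evidence = 0.32724.
P(shaft misalignment | evidence) ≈ 0.19239 / 0.32724 ≈ 0.588
P(sensor drift | evidence) ≈ 0.13485 / 0.32724 ≈ 0.412
The largest is 0.588, so shaft misalignment is most probable.

shaft misalignment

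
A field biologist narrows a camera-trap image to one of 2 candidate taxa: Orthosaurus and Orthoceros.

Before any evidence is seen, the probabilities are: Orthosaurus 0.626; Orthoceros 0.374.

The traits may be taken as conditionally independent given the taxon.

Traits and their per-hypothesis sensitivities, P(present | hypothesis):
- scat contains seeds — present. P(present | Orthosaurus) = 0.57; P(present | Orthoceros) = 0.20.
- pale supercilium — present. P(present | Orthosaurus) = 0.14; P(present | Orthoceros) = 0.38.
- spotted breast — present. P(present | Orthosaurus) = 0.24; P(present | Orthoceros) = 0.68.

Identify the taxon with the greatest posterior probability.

Orthoceros

By Bayes' rule with conditional independence, the unnormalized weight for each hypothesis is prior × ∏ likelihoods:
  Orthosaurus: 0.626 × 0.57 × 0.14 × 0.24 = 0.011989
  Orthoceros: 0.374 × 0.20 × 0.38 × 0.68 = 0.019328
Normalizing constant Z = 0.011989 + 0.019328 = 0.031317.
P(Orthosaurus | evidence) ≈ 0.011989 / 0.031317 ≈ 0.383
P(Orthoceros | evidence) ≈ 0.019328 / 0.031317 ≈ 0.617
The largest is 0.617, so Orthoceros is most probable.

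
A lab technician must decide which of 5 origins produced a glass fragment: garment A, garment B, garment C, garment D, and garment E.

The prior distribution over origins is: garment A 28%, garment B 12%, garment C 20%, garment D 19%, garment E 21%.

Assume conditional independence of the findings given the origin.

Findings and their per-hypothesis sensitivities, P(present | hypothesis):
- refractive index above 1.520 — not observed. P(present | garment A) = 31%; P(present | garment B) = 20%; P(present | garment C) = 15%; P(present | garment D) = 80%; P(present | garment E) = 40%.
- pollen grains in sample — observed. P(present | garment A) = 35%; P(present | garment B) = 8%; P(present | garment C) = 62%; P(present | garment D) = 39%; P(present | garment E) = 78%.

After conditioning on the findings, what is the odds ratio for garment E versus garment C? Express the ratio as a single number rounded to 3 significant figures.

0.932

Posterior odds equal prior odds times the likelihood ratio; only the two competing hypotheses matter (using 1 − P(present | H) for each absent finding).
  garment E: 0.21 × (1 − 0.40) × 0.78 = 0.09828
  garment C: 0.20 × (1 − 0.15) × 0.62 = 0.1054
Odds(garment E : garment C) = 0.09828 / 0.1054 ≈ 0.932.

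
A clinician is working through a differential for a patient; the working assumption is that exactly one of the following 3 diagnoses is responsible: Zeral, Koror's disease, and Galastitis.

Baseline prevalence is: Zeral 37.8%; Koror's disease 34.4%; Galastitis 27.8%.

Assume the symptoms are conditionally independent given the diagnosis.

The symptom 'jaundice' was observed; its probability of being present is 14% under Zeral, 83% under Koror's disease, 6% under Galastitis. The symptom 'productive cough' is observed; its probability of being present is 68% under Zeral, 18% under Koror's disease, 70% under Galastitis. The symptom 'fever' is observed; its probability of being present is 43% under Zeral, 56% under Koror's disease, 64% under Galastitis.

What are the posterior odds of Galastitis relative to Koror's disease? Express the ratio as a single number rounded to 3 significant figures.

The normalizing constant cancels in an odds ratio, so compute prior × likelihood for the two hypotheses only:
  Galastitis: 0.278 × 0.06 × 0.70 × 0.64 = 0.0074726
  Koror's disease: 0.344 × 0.83 × 0.18 × 0.56 = 0.02878
Posterior odds = 0.0074726 / 0.02878 ≈ 0.260.

0.260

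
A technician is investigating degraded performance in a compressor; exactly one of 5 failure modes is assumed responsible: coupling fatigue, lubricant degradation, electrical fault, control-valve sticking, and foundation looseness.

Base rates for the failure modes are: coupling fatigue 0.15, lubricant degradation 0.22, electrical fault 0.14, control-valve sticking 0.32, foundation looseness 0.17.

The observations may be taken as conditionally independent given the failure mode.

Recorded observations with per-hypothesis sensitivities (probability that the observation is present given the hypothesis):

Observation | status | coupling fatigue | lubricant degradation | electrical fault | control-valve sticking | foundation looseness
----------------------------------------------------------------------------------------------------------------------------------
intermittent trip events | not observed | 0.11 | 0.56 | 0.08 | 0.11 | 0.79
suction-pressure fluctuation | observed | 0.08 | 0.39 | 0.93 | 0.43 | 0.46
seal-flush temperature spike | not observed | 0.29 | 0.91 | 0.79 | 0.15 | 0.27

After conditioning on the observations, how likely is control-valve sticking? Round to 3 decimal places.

For each hypothesis, the unnormalized posterior weight is prior × product of the observation likelihoods (using 1 − P(present | H) for each absent observation):
  coupling fatigue: 0.15 × (1 − 0.11) × 0.08 × (1 − 0.29) = 0.0075828
  lubricant degradation: 0.22 × (1 − 0.56) × 0.39 × (1 − 0.91) = 0.0033977
  electrical fault: 0.14 × (1 − 0.08) × 0.93 × (1 − 0.79) = 0.025155
  control-valve sticking: 0.32 × (1 − 0.11) × 0.43 × (1 − 0.15) = 0.10409
  foundation looseness: 0.17 × (1 − 0.79) × 0.46 × (1 − 0.27) = 0.011988
Normalizing constant Z = 0.0075828 + 0.0033977 + 0.025155 + 0.10409 + 0.011988 = 0.15222.
P(control-valve sticking | evidence) = 0.10409 / 0.15222 ≈ 0.684.

0.684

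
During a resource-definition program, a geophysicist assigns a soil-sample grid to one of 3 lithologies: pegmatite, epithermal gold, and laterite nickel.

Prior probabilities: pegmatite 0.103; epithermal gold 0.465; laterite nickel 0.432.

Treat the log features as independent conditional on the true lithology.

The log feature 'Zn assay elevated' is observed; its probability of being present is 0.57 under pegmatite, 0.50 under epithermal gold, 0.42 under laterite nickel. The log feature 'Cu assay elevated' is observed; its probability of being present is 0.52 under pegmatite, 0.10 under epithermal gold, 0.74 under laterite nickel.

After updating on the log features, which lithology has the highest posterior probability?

By Bayes' rule with conditional independence, the unnormalized weight for each hypothesis is prior × ∏ likelihoods:
  pegmatite: 0.103 × 0.57 × 0.52 = 0.030529
  epithermal gold: 0.465 × 0.50 × 0.10 = 0.02325
  laterite nickel: 0.432 × 0.42 × 0.74 = 0.13427
Marginal likelihood of the evidence = 0.18804.
P(pegmatite | evidence) ≈ 0.030529 / 0.18804 ≈ 0.162
P(epithermal gold | evidence) ≈ 0.02325 / 0.18804 ≈ 0.124
P(laterite nickel | evidence) ≈ 0.13427 / 0.18804 ≈ 0.714
The largest is 0.714, so laterite nickel is most probable.

laterite nickel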